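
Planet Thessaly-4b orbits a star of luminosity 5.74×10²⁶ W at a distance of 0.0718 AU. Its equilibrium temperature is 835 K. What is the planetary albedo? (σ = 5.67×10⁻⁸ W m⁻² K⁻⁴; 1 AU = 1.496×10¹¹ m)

A ≈ 0.72

d = 0.0718 AU = 1.07×10¹⁰ m.
Flux: S = L/(4πd²) = 5.74×10²⁶/(4π×(1.07×10¹⁰)²) = 3.96×10⁵ W m⁻².
From T_eq⁴ = S(1−A)/(4σ): 1−A = 4σT_eq⁴/S.
1−A = 4 × 5.67×10⁻⁸ × (835)⁴ / 3.96×10⁵ = 0.278.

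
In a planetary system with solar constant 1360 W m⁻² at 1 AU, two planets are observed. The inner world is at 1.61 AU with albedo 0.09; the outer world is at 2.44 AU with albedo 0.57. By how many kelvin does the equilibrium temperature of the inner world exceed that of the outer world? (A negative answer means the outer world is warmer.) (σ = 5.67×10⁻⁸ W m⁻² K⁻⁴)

T_eq = [S₀(1−A)/(4σd²)]^(1/4), so T ∝ (1−A)^(1/4) / √d.
T₁ = [1360×0.91/(4×5.67×10⁻⁸×1.61²)]^(1/4) = 214.20 K.
T₂ = [1360×0.43/(4×5.67×10⁻⁸×2.44²)]^(1/4) = 144.26 K.

ΔT ≈ 69.9 K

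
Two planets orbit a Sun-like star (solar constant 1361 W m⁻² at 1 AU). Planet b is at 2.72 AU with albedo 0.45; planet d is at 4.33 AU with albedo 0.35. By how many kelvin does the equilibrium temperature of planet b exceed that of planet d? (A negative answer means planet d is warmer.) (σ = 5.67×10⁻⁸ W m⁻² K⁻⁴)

ΔT ≈ 25.2 K

T_eq = [S₀(1−A)/(4σd²)]^(1/4), so T ∝ (1−A)^(1/4) / √d.
T₁ = [1361×0.55/(4×5.67×10⁻⁸×2.72²)]^(1/4) = 145.33 K.
T₂ = [1361×0.65/(4×5.67×10⁻⁸×4.33²)]^(1/4) = 120.10 K.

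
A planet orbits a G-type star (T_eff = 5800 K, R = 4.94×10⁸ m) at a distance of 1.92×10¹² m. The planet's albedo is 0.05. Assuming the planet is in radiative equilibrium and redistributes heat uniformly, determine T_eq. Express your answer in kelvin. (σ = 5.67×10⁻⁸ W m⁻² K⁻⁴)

L = 4πR_⋆²σT_⋆⁴ = 4π(4.94×10⁸)² × 5.67×10⁻⁸ × (5800)⁴ = 1.97×10²⁶ W.
S = L/(4πd²) = 4.25 W m⁻².
Energy balance: absorbed = emitted ⇒ πR²·S(1−A) = 4πR²·σT_eq⁴, so T_eq⁴ = S(1−A)/(4σ).
T_eq = [4.25 × 0.95 / (4 × 5.67×10⁻⁸)]^(1/4) = (1.78×10⁷)^(1/4) = 64.9 K.

T_eq ≈ 64.9 K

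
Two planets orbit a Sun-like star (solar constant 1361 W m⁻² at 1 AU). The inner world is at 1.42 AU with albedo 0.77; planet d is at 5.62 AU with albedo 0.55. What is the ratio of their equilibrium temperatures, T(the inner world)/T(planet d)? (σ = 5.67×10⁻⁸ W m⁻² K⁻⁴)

T₁/T₂ ≈ 1.682

T_eq = [S₀(1−A)/(4σd²)]^(1/4), so T ∝ (1−A)^(1/4) / √d.
T₁ = [1361×0.23/(4×5.67×10⁻⁸×1.42²)]^(1/4) = 161.75 K.
T₂ = [1361×0.45/(4×5.67×10⁻⁸×5.62²)]^(1/4) = 96.16 K.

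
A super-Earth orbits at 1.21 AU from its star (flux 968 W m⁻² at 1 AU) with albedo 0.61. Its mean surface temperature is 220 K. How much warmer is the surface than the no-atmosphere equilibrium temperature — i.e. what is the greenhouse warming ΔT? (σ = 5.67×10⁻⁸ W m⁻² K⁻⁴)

ΔT ≈ 36.4 K

S = 968/1.21² = 661.2 W m⁻².
T_eq = [S(1−A)/(4σ)]^(1/4) = [661.2×0.39/(4×5.67×10⁻⁸)]^(1/4) = 183.6 K.
ΔT = T_surf − T_eq = 220 − 183.6.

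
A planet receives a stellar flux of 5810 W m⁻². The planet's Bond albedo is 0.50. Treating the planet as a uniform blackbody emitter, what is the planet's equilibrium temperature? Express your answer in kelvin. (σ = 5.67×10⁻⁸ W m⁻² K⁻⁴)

T_eq ≈ 336 K

Energy balance: absorbed = emitted ⇒ πR²·S(1−A) = 4πR²·σT_eq⁴, so T_eq⁴ = S(1−A)/(4σ).
T_eq = [5810 × 0.50 / (4 × 5.67×10⁻⁸)]^(1/4) = (1.28×10¹⁰)^(1/4) = 336 K.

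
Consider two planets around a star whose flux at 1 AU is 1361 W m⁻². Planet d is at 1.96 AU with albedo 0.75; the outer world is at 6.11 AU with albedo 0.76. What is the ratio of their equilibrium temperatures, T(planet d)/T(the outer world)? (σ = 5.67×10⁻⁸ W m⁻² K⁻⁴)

T_eq = [S₀(1−A)/(4σd²)]^(1/4), so T ∝ (1−A)^(1/4) / √d.
T₁ = [1361×0.25/(4×5.67×10⁻⁸×1.96²)]^(1/4) = 140.58 K.
T₂ = [1361×0.24/(4×5.67×10⁻⁸×6.11²)]^(1/4) = 78.81 K.

T₁/T₂ ≈ 1.784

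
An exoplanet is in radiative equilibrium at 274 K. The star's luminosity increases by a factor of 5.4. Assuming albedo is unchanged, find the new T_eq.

T_eq ∝ L^(1/4) · d^(−1/2).
T′ = 274 × 5.4^(1/4) = 418 K.

T_eq ≈ 418 K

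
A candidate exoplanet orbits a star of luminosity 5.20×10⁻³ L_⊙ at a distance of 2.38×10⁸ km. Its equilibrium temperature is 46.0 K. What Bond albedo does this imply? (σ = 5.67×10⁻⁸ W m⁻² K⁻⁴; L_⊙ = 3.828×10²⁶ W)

A ≈ 0.64

d = 2.38×10⁸ km = 2.38×10¹¹ m.
L = 5.20×10⁻³ × 3.828×10²⁶ = 1.99×10²⁴ W.
Flux: S = L/(4πd²) = 1.99×10²⁴/(4π×(2.38×10¹¹)²) = 2.80 W m⁻².
From T_eq⁴ = S(1−A)/(4σ): 1−A = 4σT_eq⁴/S.
1−A = 4 × 5.67×10⁻⁸ × (46.0)⁴ / 2.80 = 0.363.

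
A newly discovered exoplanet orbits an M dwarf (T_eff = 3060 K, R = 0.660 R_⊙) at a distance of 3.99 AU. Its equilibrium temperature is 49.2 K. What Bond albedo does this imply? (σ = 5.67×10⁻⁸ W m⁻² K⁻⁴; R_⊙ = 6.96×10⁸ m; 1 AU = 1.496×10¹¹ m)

R_⋆ = 0.660 × 6.96×10⁸ = 4.59×10⁸ m.
d = 3.99 AU = 5.97×10¹¹ m.
L = 4πR_⋆²σT_⋆⁴ = 4π(4.59×10⁸)² × 5.67×10⁻⁸ × (3060)⁴ = 1.32×10²⁵ W.
S = L/(4πd²) = 2.94 W m⁻².
From T_eq⁴ = S(1−A)/(4σ): 1−A = 4σT_eq⁴/S.
1−A = 4 × 5.67×10⁻⁸ × (49.2)⁴ / 2.94 = 0.451.

A ≈ 0.55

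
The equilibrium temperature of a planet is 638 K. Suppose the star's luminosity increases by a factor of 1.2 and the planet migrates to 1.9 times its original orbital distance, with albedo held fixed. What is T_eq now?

T_eq ≈ 484 K

T_eq ∝ L^(1/4) · d^(−1/2).
T′ = 638 × 1.2^(1/4) / 1.9^(1/2) = 484 K.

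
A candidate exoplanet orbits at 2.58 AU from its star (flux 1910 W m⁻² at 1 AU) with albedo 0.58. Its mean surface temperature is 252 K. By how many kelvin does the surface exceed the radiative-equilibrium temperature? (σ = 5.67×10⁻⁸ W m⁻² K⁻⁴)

S = 1910/2.58² = 286.9 W m⁻².
T_eq = [S(1−A)/(4σ)]^(1/4) = [286.9×0.42/(4×5.67×10⁻⁸)]^(1/4) = 151.8 K.
ΔT = T_surf − T_eq = 252 − 151.8.

ΔT ≈ 100.2 K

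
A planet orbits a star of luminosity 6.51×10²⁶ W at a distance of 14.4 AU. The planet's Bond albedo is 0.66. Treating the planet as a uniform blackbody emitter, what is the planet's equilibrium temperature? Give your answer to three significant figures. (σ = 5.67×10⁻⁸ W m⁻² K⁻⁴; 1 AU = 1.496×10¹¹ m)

T_eq ≈ 64.0 K

d = 14.4 AU = 2.15×10¹² m.
Flux: S = L/(4πd²) = 6.51×10²⁶/(4π×(2.15×10¹²)²) = 11.2 W m⁻².
Energy balance: absorbed = emitted ⇒ πR²·S(1−A) = 4πR²·σT_eq⁴, so T_eq⁴ = S(1−A)/(4σ).
T_eq = [11.2 × 0.34 / (4 × 5.67×10⁻⁸)]^(1/4) = (1.67×10⁷)^(1/4) = 64.0 K.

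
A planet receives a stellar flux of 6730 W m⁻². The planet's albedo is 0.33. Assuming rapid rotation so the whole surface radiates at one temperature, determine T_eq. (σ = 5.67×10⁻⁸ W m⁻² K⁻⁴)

T_eq ≈ 376 K

Energy balance: absorbed = emitted ⇒ πR²·S(1−A) = 4πR²·σT_eq⁴, so T_eq⁴ = S(1−A)/(4σ).
T_eq = [6730 × 0.67 / (4 × 5.67×10⁻⁸)]^(1/4) = (1.99×10¹⁰)^(1/4) = 376 K.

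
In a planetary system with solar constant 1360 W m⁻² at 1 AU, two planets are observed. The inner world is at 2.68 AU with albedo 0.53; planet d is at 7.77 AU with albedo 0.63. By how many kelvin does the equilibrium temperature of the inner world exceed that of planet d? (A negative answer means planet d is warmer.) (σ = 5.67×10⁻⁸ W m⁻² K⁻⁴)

ΔT ≈ 62.9 K

T_eq = [S₀(1−A)/(4σd²)]^(1/4), so T ∝ (1−A)^(1/4) / √d.
T₁ = [1360×0.47/(4×5.67×10⁻⁸×2.68²)]^(1/4) = 140.74 K.
T₂ = [1360×0.37/(4×5.67×10⁻⁸×7.77²)]^(1/4) = 77.86 K.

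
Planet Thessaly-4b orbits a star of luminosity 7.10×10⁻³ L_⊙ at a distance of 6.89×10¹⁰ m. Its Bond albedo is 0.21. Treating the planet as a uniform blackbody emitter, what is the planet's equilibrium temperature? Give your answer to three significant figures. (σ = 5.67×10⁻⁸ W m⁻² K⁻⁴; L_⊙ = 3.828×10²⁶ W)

L = 7.10×10⁻³ × 3.828×10²⁶ = 2.72×10²⁴ W.
Flux: S = L/(4πd²) = 2.72×10²⁴/(4π×(6.89×10¹⁰)²) = 45.6 W m⁻².
Energy balance: absorbed = emitted ⇒ πR²·S(1−A) = 4πR²·σT_eq⁴, so T_eq⁴ = S(1−A)/(4σ).
T_eq = [45.6 × 0.79 / (4 × 5.67×10⁻⁸)]^(1/4) = (1.59×10⁸)^(1/4) = 112 K.

T_eq ≈ 112 K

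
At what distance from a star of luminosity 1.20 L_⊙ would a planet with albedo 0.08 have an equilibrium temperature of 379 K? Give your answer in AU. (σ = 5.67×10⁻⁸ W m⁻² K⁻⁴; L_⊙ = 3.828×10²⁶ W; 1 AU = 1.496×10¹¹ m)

L = 1.20 × 3.828×10²⁶ = 4.59×10²⁶ W.
From T_eq⁴ = L(1−A)/(16πσd²): d = √[L(1−A)/(16πσT_eq⁴)].
d = √[4.59×10²⁶ × 0.92 / (16π × 5.67×10⁻⁸ × (379)⁴)] = 8.48×10¹⁰ m = 0.567 AU.

d ≈ 0.567 AU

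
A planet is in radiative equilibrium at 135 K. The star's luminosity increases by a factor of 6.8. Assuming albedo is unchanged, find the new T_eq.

T_eq ≈ 218 K

T_eq ∝ L^(1/4) · d^(−1/2).
T′ = 135 × 6.8^(1/4) = 218 K.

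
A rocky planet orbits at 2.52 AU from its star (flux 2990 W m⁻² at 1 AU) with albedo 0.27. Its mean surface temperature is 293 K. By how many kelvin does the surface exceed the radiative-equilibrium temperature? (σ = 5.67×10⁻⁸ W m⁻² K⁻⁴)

ΔT ≈ 95.7 K

S = 2990/2.52² = 470.8 W m⁻².
T_eq = [S(1−A)/(4σ)]^(1/4) = [470.8×0.73/(4×5.67×10⁻⁸)]^(1/4) = 197.3 K.
ΔT = T_surf − T_eq = 293 − 197.3.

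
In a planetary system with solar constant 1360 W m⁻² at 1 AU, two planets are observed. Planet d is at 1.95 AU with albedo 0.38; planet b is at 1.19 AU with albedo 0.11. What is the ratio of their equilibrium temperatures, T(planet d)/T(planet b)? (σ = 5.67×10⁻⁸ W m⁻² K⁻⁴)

T_eq = [S₀(1−A)/(4σd²)]^(1/4), so T ∝ (1−A)^(1/4) / √d.
T₁ = [1360×0.62/(4×5.67×10⁻⁸×1.95²)]^(1/4) = 176.83 K.
T₂ = [1360×0.89/(4×5.67×10⁻⁸×1.19²)]^(1/4) = 247.77 K.

T₁/T₂ ≈ 0.714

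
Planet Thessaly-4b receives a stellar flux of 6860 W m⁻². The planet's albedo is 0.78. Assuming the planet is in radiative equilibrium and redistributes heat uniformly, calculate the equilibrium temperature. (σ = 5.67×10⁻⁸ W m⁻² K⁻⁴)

T_eq ≈ 286 K

Energy balance: absorbed = emitted ⇒ πR²·S(1−A) = 4πR²·σT_eq⁴, so T_eq⁴ = S(1−A)/(4σ).
T_eq = [6860 × 0.22 / (4 × 5.67×10⁻⁸)]^(1/4) = (6.65×10⁹)^(1/4) = 286 K.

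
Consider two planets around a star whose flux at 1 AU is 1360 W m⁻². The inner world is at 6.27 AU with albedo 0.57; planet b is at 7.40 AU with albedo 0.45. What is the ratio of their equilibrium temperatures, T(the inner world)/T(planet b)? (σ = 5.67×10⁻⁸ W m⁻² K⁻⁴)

T_eq = [S₀(1−A)/(4σd²)]^(1/4), so T ∝ (1−A)^(1/4) / √d.
T₁ = [1360×0.43/(4×5.67×10⁻⁸×6.27²)]^(1/4) = 89.99 K.
T₂ = [1360×0.55/(4×5.67×10⁻⁸×7.40²)]^(1/4) = 88.09 K.

T₁/T₂ ≈ 1.022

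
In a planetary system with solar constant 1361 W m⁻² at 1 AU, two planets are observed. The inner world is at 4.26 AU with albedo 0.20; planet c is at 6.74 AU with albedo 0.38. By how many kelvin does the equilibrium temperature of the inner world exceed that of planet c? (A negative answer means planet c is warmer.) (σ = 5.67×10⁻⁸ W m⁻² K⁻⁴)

T_eq = [S₀(1−A)/(4σd²)]^(1/4), so T ∝ (1−A)^(1/4) / √d.
T₁ = [1361×0.80/(4×5.67×10⁻⁸×4.26²)]^(1/4) = 127.53 K.
T₂ = [1361×0.62/(4×5.67×10⁻⁸×6.74²)]^(1/4) = 95.13 K.

ΔT ≈ 32.4 K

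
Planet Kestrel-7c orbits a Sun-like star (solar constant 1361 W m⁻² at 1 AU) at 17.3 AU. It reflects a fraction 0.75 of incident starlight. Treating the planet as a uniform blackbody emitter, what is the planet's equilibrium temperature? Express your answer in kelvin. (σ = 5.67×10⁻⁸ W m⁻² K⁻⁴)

Flux at 17.3 AU: S = 1361/17.3² = 4.55 W m⁻².
Energy balance: absorbed = emitted ⇒ πR²·S(1−A) = 4πR²·σT_eq⁴, so T_eq⁴ = S(1−A)/(4σ).
T_eq = [4.55 × 0.25 / (4 × 5.67×10⁻⁸)]^(1/4) = (5.01×10⁶)^(1/4) = 47.3 K.

T_eq ≈ 47.3 K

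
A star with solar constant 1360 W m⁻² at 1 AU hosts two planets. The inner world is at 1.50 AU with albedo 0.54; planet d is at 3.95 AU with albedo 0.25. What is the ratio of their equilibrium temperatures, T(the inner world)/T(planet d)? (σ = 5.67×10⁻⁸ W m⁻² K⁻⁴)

T₁/T₂ ≈ 1.436

T_eq = [S₀(1−A)/(4σd²)]^(1/4), so T ∝ (1−A)^(1/4) / √d.
T₁ = [1360×0.46/(4×5.67×10⁻⁸×1.50²)]^(1/4) = 187.12 K.
T₂ = [1360×0.75/(4×5.67×10⁻⁸×3.95²)]^(1/4) = 130.30 K.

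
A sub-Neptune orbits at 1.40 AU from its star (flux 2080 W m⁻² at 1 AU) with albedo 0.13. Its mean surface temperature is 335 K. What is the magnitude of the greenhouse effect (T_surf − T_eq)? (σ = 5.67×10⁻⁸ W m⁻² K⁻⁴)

ΔT ≈ 82.4 K

S = 2080/1.40² = 1061 W m⁻².
T_eq = [S(1−A)/(4σ)]^(1/4) = [1061×0.87/(4×5.67×10⁻⁸)]^(1/4) = 252.6 K.
ΔT = T_surf − T_eq = 335 − 252.6.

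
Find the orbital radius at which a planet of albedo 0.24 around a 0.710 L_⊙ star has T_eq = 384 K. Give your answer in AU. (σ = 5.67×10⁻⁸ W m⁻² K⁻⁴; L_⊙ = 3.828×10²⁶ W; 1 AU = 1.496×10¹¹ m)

L = 0.710 × 3.828×10²⁶ = 2.72×10²⁶ W.
From T_eq⁴ = L(1−A)/(16πσd²): d = √[L(1−A)/(16πσT_eq⁴)].
d = √[2.72×10²⁶ × 0.76 / (16π × 5.67×10⁻⁸ × (384)⁴)] = 5.77×10¹⁰ m = 0.386 AU.

d ≈ 0.386 AU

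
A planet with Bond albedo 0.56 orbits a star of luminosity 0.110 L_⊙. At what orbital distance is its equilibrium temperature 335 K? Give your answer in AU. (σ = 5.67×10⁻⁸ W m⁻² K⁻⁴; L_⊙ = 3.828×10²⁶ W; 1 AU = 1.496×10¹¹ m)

d ≈ 0.152 AU

L = 0.110 × 3.828×10²⁶ = 4.21×10²⁵ W.
From T_eq⁴ = L(1−A)/(16πσd²): d = √[L(1−A)/(16πσT_eq⁴)].
d = √[4.21×10²⁵ × 0.44 / (16π × 5.67×10⁻⁸ × (335)⁴)] = 2.27×10¹⁰ m = 0.152 AU.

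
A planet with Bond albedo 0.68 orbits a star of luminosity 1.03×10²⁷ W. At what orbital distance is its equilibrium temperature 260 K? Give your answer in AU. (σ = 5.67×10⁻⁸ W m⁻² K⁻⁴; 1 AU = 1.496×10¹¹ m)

d ≈ 1.06 AU

From T_eq⁴ = L(1−A)/(16πσd²): d = √[L(1−A)/(16πσT_eq⁴)].
d = √[1.03×10²⁷ × 0.32 / (16π × 5.67×10⁻⁸ × (260)⁴)] = 1.59×10¹¹ m = 1.06 AU.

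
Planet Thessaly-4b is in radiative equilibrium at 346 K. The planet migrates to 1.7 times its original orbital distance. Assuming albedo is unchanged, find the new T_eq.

T_eq ∝ L^(1/4) · d^(−1/2).
T′ = 346 / 1.7^(1/2) = 265 K.

T_eq ≈ 265 K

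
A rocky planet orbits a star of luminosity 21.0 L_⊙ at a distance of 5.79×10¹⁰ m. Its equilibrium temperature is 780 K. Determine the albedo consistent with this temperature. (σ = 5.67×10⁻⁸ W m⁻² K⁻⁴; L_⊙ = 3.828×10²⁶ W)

L = 21.0 × 3.828×10²⁶ = 8.04×10²⁷ W.
Flux: S = L/(4πd²) = 8.04×10²⁷/(4π×(5.79×10¹⁰)²) = 1.91×10⁵ W m⁻².
From T_eq⁴ = S(1−A)/(4σ): 1−A = 4σT_eq⁴/S.
1−A = 4 × 5.67×10⁻⁸ × (780)⁴ / 1.91×10⁵ = 0.440.

A ≈ 0.56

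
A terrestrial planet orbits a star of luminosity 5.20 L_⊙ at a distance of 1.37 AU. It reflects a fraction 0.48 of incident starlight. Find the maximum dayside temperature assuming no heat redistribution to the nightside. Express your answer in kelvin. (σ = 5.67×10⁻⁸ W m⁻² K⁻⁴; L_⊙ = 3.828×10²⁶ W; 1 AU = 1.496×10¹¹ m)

d = 1.37 AU = 2.05×10¹¹ m.
L = 5.20 × 3.828×10²⁶ = 1.99×10²⁷ W.
Flux: S = L/(4πd²) = 1.99×10²⁷/(4π×(2.05×10¹¹)²) = 3770 W m⁻².
With no redistribution each surface element balances locally: S(1−A) = σT⁴.
T = [3770 × 0.52 / 5.67×10⁻⁸]^(1/4) = (3.46×10¹⁰)^(1/4) = 431 K.

T_ss ≈ 431 K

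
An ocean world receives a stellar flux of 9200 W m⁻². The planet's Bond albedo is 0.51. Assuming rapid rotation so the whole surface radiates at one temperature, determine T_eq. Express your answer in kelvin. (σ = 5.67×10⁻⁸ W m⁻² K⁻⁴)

Energy balance: absorbed = emitted ⇒ πR²·S(1−A) = 4πR²·σT_eq⁴, so T_eq⁴ = S(1−A)/(4σ).
T_eq = [9200 × 0.49 / (4 × 5.67×10⁻⁸)]^(1/4) = (1.99×10¹⁰)^(1/4) = 375 K.

T_eq ≈ 375 K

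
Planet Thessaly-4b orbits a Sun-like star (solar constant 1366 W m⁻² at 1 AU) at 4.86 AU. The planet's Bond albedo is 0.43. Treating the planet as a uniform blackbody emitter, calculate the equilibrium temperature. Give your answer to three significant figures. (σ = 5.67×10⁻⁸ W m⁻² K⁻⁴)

T_eq ≈ 110 K

Flux at 4.86 AU: S = 1366/4.86² = 57.8 W m⁻².
Energy balance: absorbed = emitted ⇒ πR²·S(1−A) = 4πR²·σT_eq⁴, so T_eq⁴ = S(1−A)/(4σ).
T_eq = [57.8 × 0.57 / (4 × 5.67×10⁻⁸)]^(1/4) = (1.45×10⁸)^(1/4) = 110 K.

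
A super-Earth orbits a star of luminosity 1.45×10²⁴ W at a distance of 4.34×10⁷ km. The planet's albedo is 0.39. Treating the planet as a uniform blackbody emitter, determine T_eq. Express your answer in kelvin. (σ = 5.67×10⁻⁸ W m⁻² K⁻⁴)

T_eq ≈ 113 K

d = 4.34×10⁷ km = 4.34×10¹⁰ m.
Flux: S = L/(4πd²) = 1.45×10²⁴/(4π×(4.34×10¹⁰)²) = 61.3 W m⁻².
Energy balance: absorbed = emitted ⇒ πR²·S(1−A) = 4πR²·σT_eq⁴, so T_eq⁴ = S(1−A)/(4σ).
T_eq = [61.3 × 0.61 / (4 × 5.67×10⁻⁸)]^(1/4) = (1.65×10⁸)^(1/4) = 113 K.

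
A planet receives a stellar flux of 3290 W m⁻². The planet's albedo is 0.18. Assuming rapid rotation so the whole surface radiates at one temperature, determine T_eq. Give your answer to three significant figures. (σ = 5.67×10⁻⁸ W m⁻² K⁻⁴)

T_eq ≈ 330 K

Energy balance: absorbed = emitted ⇒ πR²·S(1−A) = 4πR²·σT_eq⁴, so T_eq⁴ = S(1−A)/(4σ).
T_eq = [3290 × 0.82 / (4 × 5.67×10⁻⁸)]^(1/4) = (1.19×10¹⁰)^(1/4) = 330 K.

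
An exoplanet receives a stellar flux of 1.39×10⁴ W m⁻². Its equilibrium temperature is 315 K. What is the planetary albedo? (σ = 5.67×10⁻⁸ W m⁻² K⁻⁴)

From T_eq⁴ = S(1−A)/(4σ): 1−A = 4σT_eq⁴/S.
1−A = 4 × 5.67×10⁻⁸ × (315)⁴ / 1.39×10⁴ = 0.161.

A ≈ 0.84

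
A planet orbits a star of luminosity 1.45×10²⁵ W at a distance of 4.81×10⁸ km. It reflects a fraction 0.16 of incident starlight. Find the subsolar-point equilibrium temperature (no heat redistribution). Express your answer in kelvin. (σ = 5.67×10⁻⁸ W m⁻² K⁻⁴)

T_ss ≈ 92.7 K

d = 4.81×10⁸ km = 4.81×10¹¹ m.
Flux: S = L/(4πd²) = 1.45×10²⁵/(4π×(4.81×10¹¹)²) = 4.99 W m⁻².
At the subsolar point the surface absorbs S(1−A) and emits σT⁴ per unit area — no factor of 4, since only the local patch is in balance.
T = [4.99 × 0.84 / 5.67×10⁻⁸]^(1/4) = (7.39×10⁷)^(1/4) = 92.7 K.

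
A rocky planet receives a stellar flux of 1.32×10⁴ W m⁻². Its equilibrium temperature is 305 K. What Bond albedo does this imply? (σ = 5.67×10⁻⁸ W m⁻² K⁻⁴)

From T_eq⁴ = S(1−A)/(4σ): 1−A = 4σT_eq⁴/S.
1−A = 4 × 5.67×10⁻⁸ × (305)⁴ / 1.32×10⁴ = 0.149.

A ≈ 0.85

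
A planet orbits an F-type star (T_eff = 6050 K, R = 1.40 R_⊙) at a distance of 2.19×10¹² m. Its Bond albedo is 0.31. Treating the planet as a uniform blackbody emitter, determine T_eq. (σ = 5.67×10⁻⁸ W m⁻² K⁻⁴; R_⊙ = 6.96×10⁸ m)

R_⋆ = 1.40 × 6.96×10⁸ = 9.74×10⁸ m.
L = 4πR_⋆²σT_⋆⁴ = 4π(9.74×10⁸)² × 5.67×10⁻⁸ × (6050)⁴ = 9.06×10²⁶ W.
S = L/(4πd²) = 15.0 W m⁻².
Energy balance: absorbed = emitted ⇒ πR²·S(1−A) = 4πR²·σT_eq⁴, so T_eq⁴ = S(1−A)/(4σ).
T_eq = [15.0 × 0.69 / (4 × 5.67×10⁻⁸)]^(1/4) = (4.58×10⁷)^(1/4) = 82.2 K.

T_eq ≈ 82.2 K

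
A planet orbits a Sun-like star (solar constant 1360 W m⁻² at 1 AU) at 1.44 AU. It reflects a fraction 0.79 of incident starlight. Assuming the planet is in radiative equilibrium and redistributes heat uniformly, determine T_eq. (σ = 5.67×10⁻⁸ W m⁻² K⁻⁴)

T_eq ≈ 157 K

Flux at 1.44 AU: S = 1360/1.44² = 656 W m⁻².
Energy balance: absorbed = emitted ⇒ πR²·S(1−A) = 4πR²·σT_eq⁴, so T_eq⁴ = S(1−A)/(4σ).
T_eq = [656 × 0.21 / (4 × 5.67×10⁻⁸)]^(1/4) = (6.07×10⁸)^(1/4) = 157 K.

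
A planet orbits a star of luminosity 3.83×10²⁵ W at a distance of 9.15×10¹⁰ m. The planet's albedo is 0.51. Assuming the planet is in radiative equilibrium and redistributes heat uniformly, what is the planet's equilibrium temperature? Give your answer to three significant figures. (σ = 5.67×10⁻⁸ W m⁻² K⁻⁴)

T_eq ≈ 167 K

Flux: S = L/(4πd²) = 3.83×10²⁵/(4π×(9.15×10¹⁰)²) = 364 W m⁻².
Energy balance: absorbed = emitted ⇒ πR²·S(1−A) = 4πR²·σT_eq⁴, so T_eq⁴ = S(1−A)/(4σ).
T_eq = [364 × 0.49 / (4 × 5.67×10⁻⁸)]^(1/4) = (7.87×10⁸)^(1/4) = 167 K.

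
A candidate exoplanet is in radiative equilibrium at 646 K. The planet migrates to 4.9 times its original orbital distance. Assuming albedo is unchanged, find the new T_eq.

T_eq ≈ 292 K

T_eq ∝ L^(1/4) · d^(−1/2).
T′ = 646 / 4.9^(1/2) = 292 K.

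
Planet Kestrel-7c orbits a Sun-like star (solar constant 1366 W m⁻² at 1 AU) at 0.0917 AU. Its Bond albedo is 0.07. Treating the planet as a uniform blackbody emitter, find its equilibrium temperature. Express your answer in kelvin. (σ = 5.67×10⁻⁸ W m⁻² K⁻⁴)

Flux at 0.0917 AU: S = 1366/0.0917² = 1.62×10⁵ W m⁻².
Energy balance: absorbed = emitted ⇒ πR²·S(1−A) = 4πR²·σT_eq⁴, so T_eq⁴ = S(1−A)/(4σ).
T_eq = [1.62×10⁵ × 0.93 / (4 × 5.67×10⁻⁸)]^(1/4) = (6.66×10¹¹)^(1/4) = 903 K.

T_eq ≈ 903 K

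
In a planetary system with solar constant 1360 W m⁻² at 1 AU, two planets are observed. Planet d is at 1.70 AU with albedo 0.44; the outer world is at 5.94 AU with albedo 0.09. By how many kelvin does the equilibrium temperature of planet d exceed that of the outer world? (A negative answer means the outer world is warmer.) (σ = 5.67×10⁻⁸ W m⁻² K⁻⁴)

T_eq = [S₀(1−A)/(4σd²)]^(1/4), so T ∝ (1−A)^(1/4) / √d.
T₁ = [1360×0.56/(4×5.67×10⁻⁸×1.70²)]^(1/4) = 184.63 K.
T₂ = [1360×0.91/(4×5.67×10⁻⁸×5.94²)]^(1/4) = 111.52 K.

ΔT ≈ 73.1 K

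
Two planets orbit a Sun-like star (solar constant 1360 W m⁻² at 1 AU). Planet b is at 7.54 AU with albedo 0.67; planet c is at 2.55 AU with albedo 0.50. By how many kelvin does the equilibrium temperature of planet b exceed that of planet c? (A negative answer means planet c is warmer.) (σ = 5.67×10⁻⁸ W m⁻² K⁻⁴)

ΔT ≈ -69.7 K

T_eq = [S₀(1−A)/(4σd²)]^(1/4), so T ∝ (1−A)^(1/4) / √d.
T₁ = [1360×0.33/(4×5.67×10⁻⁸×7.54²)]^(1/4) = 76.81 K.
T₂ = [1360×0.50/(4×5.67×10⁻⁸×2.55²)]^(1/4) = 146.54 K.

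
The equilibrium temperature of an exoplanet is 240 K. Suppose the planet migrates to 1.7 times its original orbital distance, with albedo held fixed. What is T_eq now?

T_eq ∝ L^(1/4) · d^(−1/2).
T′ = 240 / 1.7^(1/2) = 184 K.

T_eq ≈ 184 K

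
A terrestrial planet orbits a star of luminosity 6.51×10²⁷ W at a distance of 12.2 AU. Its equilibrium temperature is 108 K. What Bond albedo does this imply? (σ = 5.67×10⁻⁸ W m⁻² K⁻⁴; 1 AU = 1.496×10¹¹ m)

d = 12.2 AU = 1.83×10¹² m.
Flux: S = L/(4πd²) = 6.51×10²⁷/(4π×(1.83×10¹²)²) = 156 W m⁻².
From T_eq⁴ = S(1−A)/(4σ): 1−A = 4σT_eq⁴/S.
1−A = 4 × 5.67×10⁻⁸ × (108)⁴ / 156 = 0.198.

A ≈ 0.80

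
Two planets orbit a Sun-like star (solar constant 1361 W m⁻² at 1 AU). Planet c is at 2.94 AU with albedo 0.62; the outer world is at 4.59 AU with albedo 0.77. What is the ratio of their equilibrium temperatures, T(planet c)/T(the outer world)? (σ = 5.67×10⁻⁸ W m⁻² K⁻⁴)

T₁/T₂ ≈ 1.417

T_eq = [S₀(1−A)/(4σd²)]^(1/4), so T ∝ (1−A)^(1/4) / √d.
T₁ = [1361×0.38/(4×5.67×10⁻⁸×2.94²)]^(1/4) = 127.45 K.
T₂ = [1361×0.23/(4×5.67×10⁻⁸×4.59²)]^(1/4) = 89.97 K.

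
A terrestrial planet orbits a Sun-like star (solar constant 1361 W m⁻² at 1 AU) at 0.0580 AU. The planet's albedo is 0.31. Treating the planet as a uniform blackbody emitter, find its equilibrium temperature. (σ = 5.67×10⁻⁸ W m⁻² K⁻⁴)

T_eq ≈ 1050 K

Flux at 0.0580 AU: S = 1361/0.0580² = 4.05×10⁵ W m⁻².
Energy balance: absorbed = emitted ⇒ πR²·S(1−A) = 4πR²·σT_eq⁴, so T_eq⁴ = S(1−A)/(4σ).
T_eq = [4.05×10⁵ × 0.69 / (4 × 5.67×10⁻⁸)]^(1/4) = (1.23×10¹²)^(1/4) = 1050 K.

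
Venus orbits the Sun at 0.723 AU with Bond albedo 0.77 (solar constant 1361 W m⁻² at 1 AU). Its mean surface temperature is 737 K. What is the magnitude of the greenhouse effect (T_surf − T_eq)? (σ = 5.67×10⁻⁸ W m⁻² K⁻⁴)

ΔT ≈ 510.3 K

S = 1361/0.723² = 2604 W m⁻².
T_eq = [S(1−A)/(4σ)]^(1/4) = [2604×0.23/(4×5.67×10⁻⁸)]^(1/4) = 226.7 K.
ΔT = T_surf − T_eq = 737 − 226.7.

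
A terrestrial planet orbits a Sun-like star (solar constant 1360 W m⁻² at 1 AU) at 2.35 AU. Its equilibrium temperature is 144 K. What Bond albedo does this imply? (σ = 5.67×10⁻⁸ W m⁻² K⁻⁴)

A ≈ 0.60

Flux at 2.35 AU: S = 1360/2.35² = 246 W m⁻².
From T_eq⁴ = S(1−A)/(4σ): 1−A = 4σT_eq⁴/S.
1−A = 4 × 5.67×10⁻⁸ × (144)⁴ / 246 = 0.396.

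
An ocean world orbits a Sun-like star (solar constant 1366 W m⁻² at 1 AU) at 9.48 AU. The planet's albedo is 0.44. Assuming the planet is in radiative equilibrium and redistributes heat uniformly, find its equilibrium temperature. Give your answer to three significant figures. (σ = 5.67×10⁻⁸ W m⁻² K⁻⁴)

Flux at 9.48 AU: S = 1366/9.48² = 15.2 W m⁻².
Energy balance: absorbed = emitted ⇒ πR²·S(1−A) = 4πR²·σT_eq⁴, so T_eq⁴ = S(1−A)/(4σ).
T_eq = [15.2 × 0.56 / (4 × 5.67×10⁻⁸)]^(1/4) = (3.75×10⁷)^(1/4) = 78.3 K.

T_eq ≈ 78.3 K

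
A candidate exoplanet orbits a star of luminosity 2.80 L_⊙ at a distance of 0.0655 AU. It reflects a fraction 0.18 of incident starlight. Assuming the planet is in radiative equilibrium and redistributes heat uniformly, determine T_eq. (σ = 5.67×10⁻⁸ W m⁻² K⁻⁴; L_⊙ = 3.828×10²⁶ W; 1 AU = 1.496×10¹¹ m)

d = 0.0655 AU = 9.80×10⁹ m.
L = 2.80 × 3.828×10²⁶ = 1.07×10²⁷ W.
Flux: S = L/(4πd²) = 1.07×10²⁷/(4π×(9.80×10⁹)²) = 8.88×10⁵ W m⁻².
Energy balance: absorbed = emitted ⇒ πR²·S(1−A) = 4πR²·σT_eq⁴, so T_eq⁴ = S(1−A)/(4σ).
T_eq = [8.88×10⁵ × 0.82 / (4 × 5.67×10⁻⁸)]^(1/4) = (3.21×10¹²)^(1/4) = 1340 K.

T_eq ≈ 1340 K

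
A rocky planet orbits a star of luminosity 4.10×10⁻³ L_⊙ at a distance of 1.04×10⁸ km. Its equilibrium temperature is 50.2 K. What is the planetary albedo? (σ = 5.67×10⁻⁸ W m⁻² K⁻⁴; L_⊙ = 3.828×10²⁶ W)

A ≈ 0.88

d = 1.04×10⁸ km = 1.04×10¹¹ m.
L = 4.10×10⁻³ × 3.828×10²⁶ = 1.57×10²⁴ W.
Flux: S = L/(4πd²) = 1.57×10²⁴/(4π×(1.04×10¹¹)²) = 11.5 W m⁻².
From T_eq⁴ = S(1−A)/(4σ): 1−A = 4σT_eq⁴/S.
1−A = 4 × 5.67×10⁻⁸ × (50.2)⁴ / 11.5 = 0.125.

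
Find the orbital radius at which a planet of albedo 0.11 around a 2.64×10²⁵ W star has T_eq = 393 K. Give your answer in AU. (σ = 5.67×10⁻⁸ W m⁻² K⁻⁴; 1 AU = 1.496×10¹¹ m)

d ≈ 0.124 AU

From T_eq⁴ = L(1−A)/(16πσd²): d = √[L(1−A)/(16πσT_eq⁴)].
d = √[2.64×10²⁵ × 0.89 / (16π × 5.67×10⁻⁸ × (393)⁴)] = 1.86×10¹⁰ m = 0.124 AU.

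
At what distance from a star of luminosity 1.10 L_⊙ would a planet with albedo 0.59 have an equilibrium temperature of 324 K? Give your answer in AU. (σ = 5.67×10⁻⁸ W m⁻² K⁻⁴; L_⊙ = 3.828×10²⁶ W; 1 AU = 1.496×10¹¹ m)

L = 1.10 × 3.828×10²⁶ = 4.21×10²⁶ W.
From T_eq⁴ = L(1−A)/(16πσd²): d = √[L(1−A)/(16πσT_eq⁴)].
d = √[4.21×10²⁶ × 0.41 / (16π × 5.67×10⁻⁸ × (324)⁴)] = 7.41×10¹⁰ m = 0.496 AU.

d ≈ 0.496 AU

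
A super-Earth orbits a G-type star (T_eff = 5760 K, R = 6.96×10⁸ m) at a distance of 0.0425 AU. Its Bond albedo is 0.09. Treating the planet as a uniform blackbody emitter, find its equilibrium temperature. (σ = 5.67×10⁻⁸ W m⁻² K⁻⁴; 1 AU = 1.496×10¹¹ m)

T_eq ≈ 1320 K

d = 0.0425 AU = 6.36×10⁹ m.
L = 4πR_⋆²σT_⋆⁴ = 4π(6.96×10⁸)² × 5.67×10⁻⁸ × (5760)⁴ = 3.80×10²⁶ W.
S = L/(4πd²) = 7.48×10⁵ W m⁻².
Energy balance: absorbed = emitted ⇒ πR²·S(1−A) = 4πR²·σT_eq⁴, so T_eq⁴ = S(1−A)/(4σ).
T_eq = [7.48×10⁵ × 0.91 / (4 × 5.67×10⁻⁸)]^(1/4) = (3.00×10¹²)^(1/4) = 1320 K.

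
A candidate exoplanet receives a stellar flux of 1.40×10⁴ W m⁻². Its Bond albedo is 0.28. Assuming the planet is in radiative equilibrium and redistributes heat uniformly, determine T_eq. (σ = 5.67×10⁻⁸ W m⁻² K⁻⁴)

Energy balance: absorbed = emitted ⇒ πR²·S(1−A) = 4πR²·σT_eq⁴, so T_eq⁴ = S(1−A)/(4σ).
T_eq = [1.40×10⁴ × 0.72 / (4 × 5.67×10⁻⁸)]^(1/4) = (4.44×10¹⁰)^(1/4) = 459 K.

T_eq ≈ 459 K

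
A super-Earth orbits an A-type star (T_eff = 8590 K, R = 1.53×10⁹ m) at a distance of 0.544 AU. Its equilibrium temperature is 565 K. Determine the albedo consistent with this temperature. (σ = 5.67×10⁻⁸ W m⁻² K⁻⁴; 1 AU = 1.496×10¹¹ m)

d = 0.544 AU = 8.14×10¹⁰ m.
L = 4πR_⋆²σT_⋆⁴ = 4π(1.53×10⁹)² × 5.67×10⁻⁸ × (8590)⁴ = 9.08×10²⁷ W.
S = L/(4πd²) = 1.09×10⁵ W m⁻².
From T_eq⁴ = S(1−A)/(4σ): 1−A = 4σT_eq⁴/S.
1−A = 4 × 5.67×10⁻⁸ × (565)⁴ / 1.09×10⁵ = 0.212.

A ≈ 0.79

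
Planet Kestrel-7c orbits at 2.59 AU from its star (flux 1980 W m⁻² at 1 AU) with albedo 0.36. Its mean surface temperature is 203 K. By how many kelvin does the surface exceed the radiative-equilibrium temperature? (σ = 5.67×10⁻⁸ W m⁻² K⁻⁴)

ΔT ≈ 33.1 K

S = 1980/2.59² = 295.2 W m⁻².
T_eq = [S(1−A)/(4σ)]^(1/4) = [295.2×0.64/(4×5.67×10⁻⁸)]^(1/4) = 169.9 K.
ΔT = T_surf − T_eq = 203 − 169.9.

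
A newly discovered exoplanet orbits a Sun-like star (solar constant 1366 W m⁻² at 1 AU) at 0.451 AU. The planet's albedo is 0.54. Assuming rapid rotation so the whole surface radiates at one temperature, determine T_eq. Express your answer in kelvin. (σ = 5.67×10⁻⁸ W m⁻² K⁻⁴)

T_eq ≈ 342 K

Flux at 0.451 AU: S = 1366/0.451² = 6720 W m⁻².
Energy balance: absorbed = emitted ⇒ πR²·S(1−A) = 4πR²·σT_eq⁴, so T_eq⁴ = S(1−A)/(4σ).
T_eq = [6720 × 0.46 / (4 × 5.67×10⁻⁸)]^(1/4) = (1.36×10¹⁰)^(1/4) = 342 K.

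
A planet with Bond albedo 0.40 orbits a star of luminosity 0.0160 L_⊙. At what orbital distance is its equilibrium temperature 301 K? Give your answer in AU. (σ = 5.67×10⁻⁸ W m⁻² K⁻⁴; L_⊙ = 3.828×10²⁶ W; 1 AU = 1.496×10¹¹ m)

d ≈ 0.0838 AU

L = 0.0160 × 3.828×10²⁶ = 6.12×10²⁴ W.
From T_eq⁴ = L(1−A)/(16πσd²): d = √[L(1−A)/(16πσT_eq⁴)].
d = √[6.12×10²⁴ × 0.60 / (16π × 5.67×10⁻⁸ × (301)⁴)] = 1.25×10¹⁰ m = 0.0838 AU.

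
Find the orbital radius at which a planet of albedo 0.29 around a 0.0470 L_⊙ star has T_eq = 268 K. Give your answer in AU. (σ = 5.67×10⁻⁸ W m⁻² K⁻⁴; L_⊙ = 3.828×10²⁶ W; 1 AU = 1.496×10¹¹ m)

L = 0.0470 × 3.828×10²⁶ = 1.80×10²⁵ W.
From T_eq⁴ = L(1−A)/(16πσd²): d = √[L(1−A)/(16πσT_eq⁴)].
d = √[1.80×10²⁵ × 0.71 / (16π × 5.67×10⁻⁸ × (268)⁴)] = 2.95×10¹⁰ m = 0.197 AU.

d ≈ 0.197 AU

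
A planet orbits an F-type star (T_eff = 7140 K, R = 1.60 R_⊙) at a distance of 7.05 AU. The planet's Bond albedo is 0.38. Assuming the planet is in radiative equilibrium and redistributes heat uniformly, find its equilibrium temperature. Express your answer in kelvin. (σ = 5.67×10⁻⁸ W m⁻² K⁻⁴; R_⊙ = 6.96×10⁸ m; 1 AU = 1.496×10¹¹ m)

R_⋆ = 1.60 × 6.96×10⁸ = 1.11×10⁹ m.
d = 7.05 AU = 1.05×10¹² m.
L = 4πR_⋆²σT_⋆⁴ = 4π(1.11×10⁹)² × 5.67×10⁻⁸ × (7140)⁴ = 2.30×10²⁷ W.
S = L/(4πd²) = 164 W m⁻².
Energy balance: absorbed = emitted ⇒ πR²·S(1−A) = 4πR²·σT_eq⁴, so T_eq⁴ = S(1−A)/(4σ).
T_eq = [164 × 0.62 / (4 × 5.67×10⁻⁸)]^(1/4) = (4.49×10⁸)^(1/4) = 146 K.

T_eq ≈ 146 K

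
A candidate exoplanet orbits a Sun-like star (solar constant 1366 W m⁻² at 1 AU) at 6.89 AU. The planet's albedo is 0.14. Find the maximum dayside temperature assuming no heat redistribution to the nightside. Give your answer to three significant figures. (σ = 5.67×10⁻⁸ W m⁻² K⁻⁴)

T_ss ≈ 145 K

Flux at 6.89 AU: S = 1366/6.89² = 28.8 W m⁻².
With no redistribution each surface element balances locally: S(1−A) = σT⁴.
T = [28.8 × 0.86 / 5.67×10⁻⁸]^(1/4) = (4.36×10⁸)^(1/4) = 145 K.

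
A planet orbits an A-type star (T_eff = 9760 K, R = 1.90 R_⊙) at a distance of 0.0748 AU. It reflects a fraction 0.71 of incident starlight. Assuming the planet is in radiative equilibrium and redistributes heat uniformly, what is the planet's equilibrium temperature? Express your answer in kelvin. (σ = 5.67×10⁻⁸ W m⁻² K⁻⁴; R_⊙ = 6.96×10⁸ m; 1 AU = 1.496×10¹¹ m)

T_eq ≈ 1740 K

R_⋆ = 1.90 × 6.96×10⁸ = 1.32×10⁹ m.
d = 0.0748 AU = 1.12×10¹⁰ m.
L = 4πR_⋆²σT_⋆⁴ = 4π(1.32×10⁹)² × 5.67×10⁻⁸ × (9760)⁴ = 1.13×10²⁸ W.
S = L/(4πd²) = 7.19×10⁶ W m⁻².
Energy balance: absorbed = emitted ⇒ πR²·S(1−A) = 4πR²·σT_eq⁴, so T_eq⁴ = S(1−A)/(4σ).
T_eq = [7.19×10⁶ × 0.29 / (4 × 5.67×10⁻⁸)]^(1/4) = (9.19×10¹²)^(1/4) = 1740 K.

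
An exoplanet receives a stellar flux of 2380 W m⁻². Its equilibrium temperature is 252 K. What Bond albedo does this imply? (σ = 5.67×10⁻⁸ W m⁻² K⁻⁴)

From T_eq⁴ = S(1−A)/(4σ): 1−A = 4σT_eq⁴/S.
1−A = 4 × 5.67×10⁻⁸ × (252)⁴ / 2380 = 0.384.

A ≈ 0.62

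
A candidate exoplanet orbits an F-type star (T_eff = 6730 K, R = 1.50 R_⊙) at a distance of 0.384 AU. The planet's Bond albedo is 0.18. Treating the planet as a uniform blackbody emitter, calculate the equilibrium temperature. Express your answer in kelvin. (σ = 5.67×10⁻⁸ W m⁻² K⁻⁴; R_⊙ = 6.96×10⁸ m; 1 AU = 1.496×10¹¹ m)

R_⋆ = 1.50 × 6.96×10⁸ = 1.04×10⁹ m.
d = 0.384 AU = 5.74×10¹⁰ m.
L = 4πR_⋆²σT_⋆⁴ = 4π(1.04×10⁹)² × 5.67×10⁻⁸ × (6730)⁴ = 1.59×10²⁷ W.
S = L/(4πd²) = 3.84×10⁴ W m⁻².
Energy balance: absorbed = emitted ⇒ πR²·S(1−A) = 4πR²·σT_eq⁴, so T_eq⁴ = S(1−A)/(4σ).
T_eq = [3.84×10⁴ × 0.82 / (4 × 5.67×10⁻⁸)]^(1/4) = (1.39×10¹¹)^(1/4) = 610 K.

T_eq ≈ 610 K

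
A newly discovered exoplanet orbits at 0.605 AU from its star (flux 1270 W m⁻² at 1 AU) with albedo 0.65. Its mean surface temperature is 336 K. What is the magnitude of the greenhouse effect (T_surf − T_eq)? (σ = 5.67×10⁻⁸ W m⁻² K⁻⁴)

S = 1270/0.605² = 3470 W m⁻².
T_eq = [S(1−A)/(4σ)]^(1/4) = [3470×0.35/(4×5.67×10⁻⁸)]^(1/4) = 270.5 K.
ΔT = T_surf − T_eq = 336 − 270.5.

ΔT ≈ 65.5 K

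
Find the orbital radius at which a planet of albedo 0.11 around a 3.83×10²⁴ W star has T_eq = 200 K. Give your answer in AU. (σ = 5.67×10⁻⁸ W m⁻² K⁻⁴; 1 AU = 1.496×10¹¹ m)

From T_eq⁴ = L(1−A)/(16πσd²): d = √[L(1−A)/(16πσT_eq⁴)].
d = √[3.83×10²⁴ × 0.89 / (16π × 5.67×10⁻⁸ × (200)⁴)] = 2.73×10¹⁰ m = 0.183 AU.

d ≈ 0.183 AU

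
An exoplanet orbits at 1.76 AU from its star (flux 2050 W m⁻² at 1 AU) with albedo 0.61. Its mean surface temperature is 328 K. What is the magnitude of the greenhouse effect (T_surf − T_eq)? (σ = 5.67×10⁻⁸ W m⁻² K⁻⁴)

S = 2050/1.76² = 661.8 W m⁻².
T_eq = [S(1−A)/(4σ)]^(1/4) = [661.8×0.39/(4×5.67×10⁻⁸)]^(1/4) = 183.7 K.
ΔT = T_surf − T_eq = 328 − 183.7.

ΔT ≈ 144.3 K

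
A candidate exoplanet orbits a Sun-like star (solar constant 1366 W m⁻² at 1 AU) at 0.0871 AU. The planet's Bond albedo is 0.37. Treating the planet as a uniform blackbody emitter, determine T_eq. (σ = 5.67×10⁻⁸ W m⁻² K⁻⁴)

T_eq ≈ 841 K

Flux at 0.0871 AU: S = 1366/0.0871² = 1.80×10⁵ W m⁻².
Energy balance: absorbed = emitted ⇒ πR²·S(1−A) = 4πR²·σT_eq⁴, so T_eq⁴ = S(1−A)/(4σ).
T_eq = [1.80×10⁵ × 0.63 / (4 × 5.67×10⁻⁸)]^(1/4) = (5.00×10¹¹)^(1/4) = 841 K.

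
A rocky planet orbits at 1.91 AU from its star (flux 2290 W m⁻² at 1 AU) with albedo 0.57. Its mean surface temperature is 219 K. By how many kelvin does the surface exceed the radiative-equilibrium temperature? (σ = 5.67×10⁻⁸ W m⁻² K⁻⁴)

S = 2290/1.91² = 627.7 W m⁻².
T_eq = [S(1−A)/(4σ)]^(1/4) = [627.7×0.43/(4×5.67×10⁻⁸)]^(1/4) = 185.7 K.
ΔT = T_surf − T_eq = 219 − 185.7.

ΔT ≈ 33.3 K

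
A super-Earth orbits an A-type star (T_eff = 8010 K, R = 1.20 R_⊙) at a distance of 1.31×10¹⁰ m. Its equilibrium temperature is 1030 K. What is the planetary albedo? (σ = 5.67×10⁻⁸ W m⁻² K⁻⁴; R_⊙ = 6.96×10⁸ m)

A ≈ 0.73

R_⋆ = 1.20 × 6.96×10⁸ = 8.35×10⁸ m.
L = 4πR_⋆²σT_⋆⁴ = 4π(8.35×10⁸)² × 5.67×10⁻⁸ × (8010)⁴ = 2.05×10²⁷ W.
S = L/(4πd²) = 9.49×10⁵ W m⁻².
From T_eq⁴ = S(1−A)/(4σ): 1−A = 4σT_eq⁴/S.
1−A = 4 × 5.67×10⁻⁸ × (1030)⁴ / 9.49×10⁵ = 0.269.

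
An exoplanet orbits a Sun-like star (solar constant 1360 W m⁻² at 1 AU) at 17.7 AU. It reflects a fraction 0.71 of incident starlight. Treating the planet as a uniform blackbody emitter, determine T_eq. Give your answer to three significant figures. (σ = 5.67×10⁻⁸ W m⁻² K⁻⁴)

Flux at 17.7 AU: S = 1360/17.7² = 4.34 W m⁻².
Energy balance: absorbed = emitted ⇒ πR²·S(1−A) = 4πR²·σT_eq⁴, so T_eq⁴ = S(1−A)/(4σ).
T_eq = [4.34 × 0.29 / (4 × 5.67×10⁻⁸)]^(1/4) = (5.55×10⁶)^(1/4) = 48.5 K.

T_eq ≈ 48.5 K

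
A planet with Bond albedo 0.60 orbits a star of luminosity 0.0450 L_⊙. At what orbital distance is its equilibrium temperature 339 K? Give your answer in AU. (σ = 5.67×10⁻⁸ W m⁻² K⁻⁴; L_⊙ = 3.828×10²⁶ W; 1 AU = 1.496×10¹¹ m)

d ≈ 0.0904 AU

L = 0.0450 × 3.828×10²⁶ = 1.72×10²⁵ W.
From T_eq⁴ = L(1−A)/(16πσd²): d = √[L(1−A)/(16πσT_eq⁴)].
d = √[1.72×10²⁵ × 0.40 / (16π × 5.67×10⁻⁸ × (339)⁴)] = 1.35×10¹⁰ m = 0.0904 AU.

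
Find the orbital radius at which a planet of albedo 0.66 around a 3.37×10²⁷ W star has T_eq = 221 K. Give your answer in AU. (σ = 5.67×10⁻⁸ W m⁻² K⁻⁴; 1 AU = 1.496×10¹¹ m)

From T_eq⁴ = L(1−A)/(16πσd²): d = √[L(1−A)/(16πσT_eq⁴)].
d = √[3.37×10²⁷ × 0.34 / (16π × 5.67×10⁻⁸ × (221)⁴)] = 4.11×10¹¹ m = 2.74 AU.

d ≈ 2.74 AU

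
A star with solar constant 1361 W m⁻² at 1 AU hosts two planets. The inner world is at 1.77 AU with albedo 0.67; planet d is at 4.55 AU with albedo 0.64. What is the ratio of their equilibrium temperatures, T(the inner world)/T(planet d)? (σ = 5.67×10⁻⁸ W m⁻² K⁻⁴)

T_eq = [S₀(1−A)/(4σd²)]^(1/4), so T ∝ (1−A)^(1/4) / √d.
T₁ = [1361×0.33/(4×5.67×10⁻⁸×1.77²)]^(1/4) = 158.56 K.
T₂ = [1361×0.36/(4×5.67×10⁻⁸×4.55²)]^(1/4) = 101.07 K.

T₁/T₂ ≈ 1.569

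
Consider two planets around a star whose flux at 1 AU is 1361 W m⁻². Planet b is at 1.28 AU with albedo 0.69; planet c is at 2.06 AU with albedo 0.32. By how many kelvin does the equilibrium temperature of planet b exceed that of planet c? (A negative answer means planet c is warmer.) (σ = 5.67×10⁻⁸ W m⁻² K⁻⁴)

ΔT ≈ 7.5 K

T_eq = [S₀(1−A)/(4σd²)]^(1/4), so T ∝ (1−A)^(1/4) / √d.
T₁ = [1361×0.31/(4×5.67×10⁻⁸×1.28²)]^(1/4) = 183.56 K.
T₂ = [1361×0.68/(4×5.67×10⁻⁸×2.06²)]^(1/4) = 176.10 K.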